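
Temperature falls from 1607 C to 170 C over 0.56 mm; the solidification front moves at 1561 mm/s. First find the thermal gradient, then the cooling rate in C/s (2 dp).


G = (1607-170)/0.56 = 2566.07142857 C/mm
CR = 2566.07142857 * 1561 = 4005637.5 C/s


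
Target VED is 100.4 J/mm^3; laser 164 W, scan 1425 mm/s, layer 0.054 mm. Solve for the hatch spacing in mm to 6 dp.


h = 164 / (100.4*1425*0.054) = 0.021228 mm


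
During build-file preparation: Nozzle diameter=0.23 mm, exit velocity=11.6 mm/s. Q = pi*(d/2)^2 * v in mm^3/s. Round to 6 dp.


A = pi*(0.23/2)^2 = 0.04154756 mm^2
Q = 0.04154756 * 11.6 = 0.481952 mm^3/s


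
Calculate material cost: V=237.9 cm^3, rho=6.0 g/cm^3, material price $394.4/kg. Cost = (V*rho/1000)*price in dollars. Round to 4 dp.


Mass = 237.9*6.0/1000 = 1.4274 kg
Cost = 1.4274 * 394.4 = 562.9666 $


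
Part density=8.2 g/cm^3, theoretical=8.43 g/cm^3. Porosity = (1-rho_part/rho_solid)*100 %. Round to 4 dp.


Porosity = (1-8.2/8.43)*100 = 2.7284 %


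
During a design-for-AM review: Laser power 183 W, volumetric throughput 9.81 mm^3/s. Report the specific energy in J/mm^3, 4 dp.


SE = 183 / 9.81 = 18.6544 J/mm^3


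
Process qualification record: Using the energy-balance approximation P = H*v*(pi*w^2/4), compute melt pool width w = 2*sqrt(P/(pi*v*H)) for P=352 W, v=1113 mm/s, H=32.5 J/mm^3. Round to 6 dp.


w = 2*sqrt(352/(pi*1113*32.5)) = 0.111311 mm


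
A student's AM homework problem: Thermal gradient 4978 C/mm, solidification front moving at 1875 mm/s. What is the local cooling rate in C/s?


CR = 4978 * 1875 = 9333750 C/s


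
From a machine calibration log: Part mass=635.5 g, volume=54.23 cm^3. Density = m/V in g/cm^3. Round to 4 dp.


rho = 635.5 / 54.23 = 11.7186 g/cm^3


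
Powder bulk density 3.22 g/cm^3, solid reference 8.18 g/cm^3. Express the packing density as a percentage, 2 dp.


Packing = (3.22/8.18)*100 = 39.36 %


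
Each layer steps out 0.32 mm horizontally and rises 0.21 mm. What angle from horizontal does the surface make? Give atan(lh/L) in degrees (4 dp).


angle = atan(0.21/0.32) = 33.2749 degrees


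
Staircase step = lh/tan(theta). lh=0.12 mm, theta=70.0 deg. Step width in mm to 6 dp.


step = 0.12 / tan(70.0) = 0.043676 mm


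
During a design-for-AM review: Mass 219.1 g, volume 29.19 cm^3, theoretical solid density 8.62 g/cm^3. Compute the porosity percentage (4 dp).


rho_part = 219.1 / 29.19 = 7.5059952 g/cm^3
Porosity = (1 - 7.5059952/8.62)*100 = 12.9235 %


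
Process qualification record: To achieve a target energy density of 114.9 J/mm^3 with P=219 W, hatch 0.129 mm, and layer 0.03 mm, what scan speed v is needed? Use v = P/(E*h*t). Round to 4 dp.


v = 219 / (114.9*0.129*0.03) = 492.5078 mm/s


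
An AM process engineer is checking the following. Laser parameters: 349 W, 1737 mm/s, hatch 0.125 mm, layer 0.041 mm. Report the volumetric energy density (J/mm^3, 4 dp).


E = 349 / (1737*0.125*0.041) = 39.2041 J/mm^3


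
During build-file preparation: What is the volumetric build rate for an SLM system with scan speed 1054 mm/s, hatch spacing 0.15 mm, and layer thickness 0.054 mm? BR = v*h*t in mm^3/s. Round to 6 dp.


Rate = 1054 * 0.15 * 0.054 = 8.5374 mm^3/s


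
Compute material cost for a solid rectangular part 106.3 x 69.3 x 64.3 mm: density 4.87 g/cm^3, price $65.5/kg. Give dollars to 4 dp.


V = 106.3 * 69.3 * 64.3 = 473671.737 mm^3 = 473.671737 cm^3
Mass = 473.671737 * 4.87 / 1000 = 2.30678136 kg
Cost = 2.30678136 * 65.5 = 151.0942 $


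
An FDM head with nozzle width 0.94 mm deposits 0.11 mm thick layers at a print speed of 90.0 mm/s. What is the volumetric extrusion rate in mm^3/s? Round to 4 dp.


Rate = 0.94 * 0.11 * 90.0 = 9.306 mm^3/s


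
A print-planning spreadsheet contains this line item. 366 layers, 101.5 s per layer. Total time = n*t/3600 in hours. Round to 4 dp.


t = 366 * 101.5 / 3600 = 10.3192 hrs


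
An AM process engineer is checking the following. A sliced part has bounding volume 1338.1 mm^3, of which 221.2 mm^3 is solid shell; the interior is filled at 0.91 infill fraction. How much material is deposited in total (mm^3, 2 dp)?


V_infill = (1338.1 - 221.2) * 0.91 = 1016.38
V_total = 221.2 + 1016.38 = 1237.58 mm^3


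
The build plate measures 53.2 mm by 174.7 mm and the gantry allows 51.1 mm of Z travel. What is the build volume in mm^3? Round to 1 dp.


V = 53.2 * 174.7 * 51.1 = 474925.4 mm^3


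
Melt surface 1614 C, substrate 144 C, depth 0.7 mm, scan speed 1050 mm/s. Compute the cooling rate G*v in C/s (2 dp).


G = (1614-144)/0.7 = 2100.0 C/mm
CR = 2100.0 * 1050 = 2205000.0 C/s


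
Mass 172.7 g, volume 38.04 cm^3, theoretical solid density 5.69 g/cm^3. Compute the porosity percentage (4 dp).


rho_part = 172.7 / 38.04 = 4.53995794 g/cm^3
Porosity = (1 - 4.53995794/5.69)*100 = 20.2116 %


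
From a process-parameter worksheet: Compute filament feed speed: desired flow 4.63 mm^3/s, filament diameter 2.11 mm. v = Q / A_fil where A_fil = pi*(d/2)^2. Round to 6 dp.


A = pi*(2.11/2)^2 = 3.496671
v = 4.63 / 3.496671 = 1.324117 mm/s


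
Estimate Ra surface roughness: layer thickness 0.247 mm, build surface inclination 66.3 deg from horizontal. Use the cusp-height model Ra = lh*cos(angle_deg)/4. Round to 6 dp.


Ra = 0.247 * cos(66.3) / 4 = 0.02482 mm


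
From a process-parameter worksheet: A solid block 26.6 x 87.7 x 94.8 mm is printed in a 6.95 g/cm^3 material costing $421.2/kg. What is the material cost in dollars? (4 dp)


V = 26.6 * 87.7 * 94.8 = 221151.336 mm^3 = 221.151336 cm^3
Mass = 221.151336 * 6.95 / 1000 = 1.53700179 kg
Cost = 1.53700179 * 421.2 = 647.3852 $


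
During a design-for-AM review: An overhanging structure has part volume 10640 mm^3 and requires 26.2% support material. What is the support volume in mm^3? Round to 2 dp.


V_support = 10640 * 0.262 = 2787.68 mm^3


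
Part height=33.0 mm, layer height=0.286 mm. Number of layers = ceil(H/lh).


Layers = ceil(33.0/0.286) = 116


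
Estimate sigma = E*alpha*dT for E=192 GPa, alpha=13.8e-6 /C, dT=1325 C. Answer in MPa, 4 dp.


sigma = 192*1000 * 13.8e-6 * 1325 = 3510.72 MPa


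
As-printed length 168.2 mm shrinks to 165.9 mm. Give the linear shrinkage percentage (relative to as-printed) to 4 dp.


Shrinkage = ((168.2-165.9)/168.2)*100 = 1.3674 %


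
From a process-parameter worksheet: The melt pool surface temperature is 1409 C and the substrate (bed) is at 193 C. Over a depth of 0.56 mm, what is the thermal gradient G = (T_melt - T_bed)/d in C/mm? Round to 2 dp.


G = (1409-193)/0.56 = 2171.43 C/mm


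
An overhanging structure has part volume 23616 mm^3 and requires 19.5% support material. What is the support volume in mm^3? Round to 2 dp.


V_support = 23616 * 0.195 = 4605.12 mm^3


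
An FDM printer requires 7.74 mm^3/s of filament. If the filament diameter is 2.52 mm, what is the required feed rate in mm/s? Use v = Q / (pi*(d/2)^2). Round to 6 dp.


A = pi*(2.52/2)^2 = 4.987592
v = 7.74 / 4.987592 = 1.551851 mm/s


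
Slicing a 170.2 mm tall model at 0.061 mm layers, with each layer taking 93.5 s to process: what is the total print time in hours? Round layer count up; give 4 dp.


Layers = ceil(170.2/0.061) = 2791
t = 2791 * 93.5 / 3600 = 72.4885 hrs


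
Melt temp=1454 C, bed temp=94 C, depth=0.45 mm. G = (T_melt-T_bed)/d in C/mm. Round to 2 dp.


G = (1454-94)/0.45 = 3022.22 C/mm


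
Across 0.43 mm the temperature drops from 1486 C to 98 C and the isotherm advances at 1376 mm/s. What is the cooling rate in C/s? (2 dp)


G = (1486-98)/0.43 = 3227.90697674 C/mm
CR = 3227.90697674 * 1376 = 4441600.0 C/s


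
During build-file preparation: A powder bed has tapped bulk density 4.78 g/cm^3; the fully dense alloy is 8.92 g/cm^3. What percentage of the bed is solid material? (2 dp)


Packing = (4.78/8.92)*100 = 53.59 %


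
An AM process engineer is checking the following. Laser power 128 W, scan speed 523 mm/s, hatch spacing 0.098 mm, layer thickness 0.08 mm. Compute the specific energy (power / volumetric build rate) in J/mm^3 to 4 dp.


Build rate = 523 * 0.098 * 0.08 = 4.10032 mm^3/s
SE = 128 / 4.10032 = 31.2171 J/mm^3


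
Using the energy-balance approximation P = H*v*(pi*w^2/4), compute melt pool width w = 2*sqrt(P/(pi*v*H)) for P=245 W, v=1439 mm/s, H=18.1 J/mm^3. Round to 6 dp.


w = 2*sqrt(245/(pi*1439*18.1)) = 0.109438 mm


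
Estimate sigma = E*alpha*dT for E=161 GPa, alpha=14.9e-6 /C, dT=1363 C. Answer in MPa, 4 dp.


sigma = 161*1000 * 14.9e-6 * 1363 = 3269.7007 MPa


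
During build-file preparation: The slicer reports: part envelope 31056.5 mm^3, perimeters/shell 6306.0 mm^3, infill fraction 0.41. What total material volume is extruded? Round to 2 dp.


V_infill = (31056.5 - 6306.0) * 0.41 = 10147.71
V_total = 6306.0 + 10147.71 = 16453.71 mm^3


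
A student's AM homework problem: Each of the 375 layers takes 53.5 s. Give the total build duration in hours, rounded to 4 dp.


t = 375 * 53.5 / 3600 = 5.5729 hrs


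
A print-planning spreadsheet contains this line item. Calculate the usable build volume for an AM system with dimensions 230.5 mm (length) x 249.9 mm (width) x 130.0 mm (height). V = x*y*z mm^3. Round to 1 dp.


V = 230.5 * 249.9 * 130.0 = 7488253.5 mm^3


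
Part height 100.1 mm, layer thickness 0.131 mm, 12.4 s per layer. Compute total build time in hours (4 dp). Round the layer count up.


Layers = ceil(100.1/0.131) = 765
t = 765 * 12.4 / 3600 = 2.635 hrs


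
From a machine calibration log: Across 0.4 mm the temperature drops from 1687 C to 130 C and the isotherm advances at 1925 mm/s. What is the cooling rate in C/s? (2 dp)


G = (1687-130)/0.4 = 3892.5 C/mm
CR = 3892.5 * 1925 = 7493062.5 C/s


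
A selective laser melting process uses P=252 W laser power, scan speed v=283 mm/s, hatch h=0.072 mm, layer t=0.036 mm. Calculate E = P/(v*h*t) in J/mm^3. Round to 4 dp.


E = 252 / (283*0.072*0.036) = 343.5414 J/mm^3


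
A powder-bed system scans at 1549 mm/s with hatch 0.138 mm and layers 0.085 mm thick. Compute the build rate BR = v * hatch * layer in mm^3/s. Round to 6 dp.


Rate = 1549 * 0.138 * 0.085 = 18.16977 mm^3/s


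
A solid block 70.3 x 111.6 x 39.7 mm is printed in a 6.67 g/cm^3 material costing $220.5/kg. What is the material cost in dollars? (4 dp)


V = 70.3 * 111.6 * 39.7 = 311465.556 mm^3 = 311.465556 cm^3
Mass = 311.465556 * 6.67 / 1000 = 2.07747526 kg
Cost = 2.07747526 * 220.5 = 458.0833 $


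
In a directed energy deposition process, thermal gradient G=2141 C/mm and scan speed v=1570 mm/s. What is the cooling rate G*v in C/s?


CR = 2141 * 1570 = 3361370 C/s


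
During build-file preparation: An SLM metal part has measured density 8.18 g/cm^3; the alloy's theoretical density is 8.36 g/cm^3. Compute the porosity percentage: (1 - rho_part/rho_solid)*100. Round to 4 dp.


Porosity = (1-8.18/8.36)*100 = 2.1531 %


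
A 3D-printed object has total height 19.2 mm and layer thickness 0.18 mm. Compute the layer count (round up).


Layers = ceil(19.2/0.18) = 107


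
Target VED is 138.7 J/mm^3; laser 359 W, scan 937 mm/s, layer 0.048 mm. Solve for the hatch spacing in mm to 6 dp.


h = 359 / (138.7*937*0.048) = 0.057549 mm


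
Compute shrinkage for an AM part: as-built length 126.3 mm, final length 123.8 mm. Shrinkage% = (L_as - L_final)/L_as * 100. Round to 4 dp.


Shrinkage = ((126.3-123.8)/126.3)*100 = 1.9794 %


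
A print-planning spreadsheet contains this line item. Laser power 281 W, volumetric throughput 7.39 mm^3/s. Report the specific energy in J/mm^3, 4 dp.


SE = 281 / 7.39 = 38.0244 J/mm^3


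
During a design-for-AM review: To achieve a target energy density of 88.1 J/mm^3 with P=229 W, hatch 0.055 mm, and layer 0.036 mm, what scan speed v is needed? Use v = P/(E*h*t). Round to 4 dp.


v = 229 / (88.1*0.055*0.036) = 1312.7874 mm/s


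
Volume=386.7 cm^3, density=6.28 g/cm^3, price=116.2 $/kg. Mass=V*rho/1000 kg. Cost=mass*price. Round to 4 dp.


Mass = 386.7*6.28/1000 = 2.428476 kg
Cost = 2.428476 * 116.2 = 282.1889 $


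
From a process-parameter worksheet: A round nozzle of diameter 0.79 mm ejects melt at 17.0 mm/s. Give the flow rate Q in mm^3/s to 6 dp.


A = pi*(0.79/2)^2 = 0.49016699 mm^2
Q = 0.49016699 * 17.0 = 8.332839 mm^3/s


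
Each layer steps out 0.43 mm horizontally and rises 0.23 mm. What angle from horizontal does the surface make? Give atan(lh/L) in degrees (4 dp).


angle = atan(0.23/0.43) = 28.1416 degrees


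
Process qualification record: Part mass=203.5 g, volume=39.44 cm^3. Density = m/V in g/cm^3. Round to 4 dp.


rho = 203.5 / 39.44 = 5.1597 g/cm^3


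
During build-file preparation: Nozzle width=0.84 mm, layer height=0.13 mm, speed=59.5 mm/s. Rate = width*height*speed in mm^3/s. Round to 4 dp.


Rate = 0.84 * 0.13 * 59.5 = 6.4974 mm^3/s


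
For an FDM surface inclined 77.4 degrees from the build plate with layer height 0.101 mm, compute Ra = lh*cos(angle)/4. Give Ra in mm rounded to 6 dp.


Ra = 0.101 * cos(77.4) / 4 = 0.005508 mm


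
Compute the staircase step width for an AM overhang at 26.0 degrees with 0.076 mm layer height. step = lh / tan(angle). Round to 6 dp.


step = 0.076 / tan(26.0) = 0.155823 mm


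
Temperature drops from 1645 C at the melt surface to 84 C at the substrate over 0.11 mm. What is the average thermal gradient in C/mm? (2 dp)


G = (1645-84)/0.11 = 14190.91 C/mm


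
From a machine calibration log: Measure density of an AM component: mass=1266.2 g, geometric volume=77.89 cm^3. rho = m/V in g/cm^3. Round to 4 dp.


rho = 1266.2 / 77.89 = 16.2563 g/cm^3


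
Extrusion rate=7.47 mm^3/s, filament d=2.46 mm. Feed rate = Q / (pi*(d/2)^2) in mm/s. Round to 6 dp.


A = pi*(2.46/2)^2 = 4.752916
v = 7.47 / 4.752916 = 1.571667 mm/s


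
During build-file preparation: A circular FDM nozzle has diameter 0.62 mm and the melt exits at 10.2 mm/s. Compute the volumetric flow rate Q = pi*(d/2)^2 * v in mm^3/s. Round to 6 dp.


A = pi*(0.62/2)^2 = 0.30190705 mm^2
Q = 0.30190705 * 10.2 = 3.079452 mm^3/s


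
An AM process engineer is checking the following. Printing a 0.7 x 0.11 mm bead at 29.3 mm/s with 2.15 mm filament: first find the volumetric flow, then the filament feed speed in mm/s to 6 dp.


Q = 0.7 * 0.11 * 29.3 = 2.2561 mm^3/s
A_fil = pi*(2.15/2)^2 = 3.63050301 mm^2
v_feed = 2.2561 / 3.63050301 = 0.621429 mm/s


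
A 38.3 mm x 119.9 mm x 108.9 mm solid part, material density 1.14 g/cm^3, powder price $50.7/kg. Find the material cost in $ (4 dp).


V = 38.3 * 119.9 * 108.9 = 500087.313 mm^3 = 500.087313 cm^3
Mass = 500.087313 * 1.14 / 1000 = 0.57009954 kg
Cost = 0.57009954 * 50.7 = 28.904 $


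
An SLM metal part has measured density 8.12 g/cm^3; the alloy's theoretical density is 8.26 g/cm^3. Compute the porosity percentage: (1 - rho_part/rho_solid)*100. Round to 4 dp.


Porosity = (1-8.12/8.26)*100 = 1.6949 %


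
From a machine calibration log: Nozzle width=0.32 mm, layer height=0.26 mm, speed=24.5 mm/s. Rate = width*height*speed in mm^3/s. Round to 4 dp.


Rate = 0.32 * 0.26 * 24.5 = 2.0384 mm^3/s


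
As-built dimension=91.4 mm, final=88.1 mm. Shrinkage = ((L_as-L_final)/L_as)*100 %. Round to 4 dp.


Shrinkage = ((91.4-88.1)/91.4)*100 = 3.6105 %


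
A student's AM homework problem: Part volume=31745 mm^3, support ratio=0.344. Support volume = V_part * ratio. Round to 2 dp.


V_support = 31745 * 0.344 = 10920.28 mm^3


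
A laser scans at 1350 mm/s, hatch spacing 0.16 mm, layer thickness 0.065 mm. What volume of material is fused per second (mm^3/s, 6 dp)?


Rate = 1350 * 0.16 * 0.065 = 14.04 mm^3/s


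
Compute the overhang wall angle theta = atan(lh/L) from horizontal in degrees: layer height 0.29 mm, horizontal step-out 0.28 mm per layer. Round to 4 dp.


angle = atan(0.29/0.28) = 46.0051 degrees


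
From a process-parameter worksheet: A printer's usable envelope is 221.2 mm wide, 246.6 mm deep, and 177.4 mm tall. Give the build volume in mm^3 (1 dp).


V = 221.2 * 246.6 * 177.4 = 9676801.0 mm^3


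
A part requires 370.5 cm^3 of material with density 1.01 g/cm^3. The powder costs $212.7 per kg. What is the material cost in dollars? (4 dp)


Mass = 370.5*1.01/1000 = 0.374205 kg
Cost = 0.374205 * 212.7 = 79.5934 $


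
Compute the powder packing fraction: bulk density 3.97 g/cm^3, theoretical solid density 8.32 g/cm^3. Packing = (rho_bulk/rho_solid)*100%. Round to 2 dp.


Packing = (3.97/8.32)*100 = 47.72 %


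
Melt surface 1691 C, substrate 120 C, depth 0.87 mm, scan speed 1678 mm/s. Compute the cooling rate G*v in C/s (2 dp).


G = (1691-120)/0.87 = 1805.74712644 C/mm
CR = 1805.74712644 * 1678 = 3030043.68 C/s


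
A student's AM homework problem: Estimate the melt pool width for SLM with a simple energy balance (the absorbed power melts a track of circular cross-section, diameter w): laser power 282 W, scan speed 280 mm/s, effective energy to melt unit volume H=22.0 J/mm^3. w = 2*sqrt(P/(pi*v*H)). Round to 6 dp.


w = 2*sqrt(282/(pi*280*22.0)) = 0.241429 mm


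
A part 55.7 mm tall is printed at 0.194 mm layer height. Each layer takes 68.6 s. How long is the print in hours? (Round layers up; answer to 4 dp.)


Layers = ceil(55.7/0.194) = 288
t = 288 * 68.6 / 3600 = 5.488 hrs


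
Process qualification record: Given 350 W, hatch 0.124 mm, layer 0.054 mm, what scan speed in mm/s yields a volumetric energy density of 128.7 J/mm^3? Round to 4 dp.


v = 350 / (128.7*0.124*0.054) = 406.1384 mm/s


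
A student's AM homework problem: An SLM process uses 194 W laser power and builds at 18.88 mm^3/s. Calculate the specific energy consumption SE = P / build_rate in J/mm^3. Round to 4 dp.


SE = 194 / 18.88 = 10.2754 J/mm^3


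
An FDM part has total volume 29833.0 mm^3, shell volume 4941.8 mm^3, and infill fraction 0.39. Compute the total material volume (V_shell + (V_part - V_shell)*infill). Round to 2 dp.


V_infill = (29833.0 - 4941.8) * 0.39 = 9707.57
V_total = 4941.8 + 9707.57 = 14649.37 mm^3


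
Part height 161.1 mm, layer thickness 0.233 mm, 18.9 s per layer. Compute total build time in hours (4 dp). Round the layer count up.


Layers = ceil(161.1/0.233) = 692
t = 692 * 18.9 / 3600 = 3.633 hrs


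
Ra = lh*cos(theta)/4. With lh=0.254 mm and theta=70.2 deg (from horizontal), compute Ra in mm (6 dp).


Ra = 0.254 * cos(70.2) / 4 = 0.02151 mm


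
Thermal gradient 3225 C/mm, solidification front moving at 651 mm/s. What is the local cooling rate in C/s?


CR = 3225 * 651 = 2099475 C/s


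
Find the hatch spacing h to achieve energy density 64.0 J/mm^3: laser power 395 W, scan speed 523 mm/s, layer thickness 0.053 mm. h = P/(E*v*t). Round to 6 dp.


h = 395 / (64.0*523*0.053) = 0.222659 mm


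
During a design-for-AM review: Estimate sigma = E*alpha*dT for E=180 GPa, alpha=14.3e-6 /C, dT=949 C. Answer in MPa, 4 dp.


sigma = 180*1000 * 14.3e-6 * 949 = 2442.726 MPa


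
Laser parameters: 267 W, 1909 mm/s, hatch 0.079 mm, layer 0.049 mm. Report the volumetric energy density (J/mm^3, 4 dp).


E = 267 / (1909*0.079*0.049) = 36.1312 J/mm^3


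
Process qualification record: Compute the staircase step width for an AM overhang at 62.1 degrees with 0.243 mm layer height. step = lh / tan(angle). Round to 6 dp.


step = 0.243 / tan(62.1) = 0.128662 mm


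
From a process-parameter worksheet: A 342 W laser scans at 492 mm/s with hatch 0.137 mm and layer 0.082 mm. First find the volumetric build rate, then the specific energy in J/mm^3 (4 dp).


Build rate = 492 * 0.137 * 0.082 = 5.527128 mm^3/s
SE = 342 / 5.527128 = 61.8766 J/mm^3


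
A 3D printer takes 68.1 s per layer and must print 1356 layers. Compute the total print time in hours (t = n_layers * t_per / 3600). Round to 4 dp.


t = 1356 * 68.1 / 3600 = 25.651 hrs


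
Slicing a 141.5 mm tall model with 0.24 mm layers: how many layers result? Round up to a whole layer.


Layers = ceil(141.5/0.24) = 590


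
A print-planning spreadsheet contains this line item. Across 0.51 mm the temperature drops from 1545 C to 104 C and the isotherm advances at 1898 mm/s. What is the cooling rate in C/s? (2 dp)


G = (1545-104)/0.51 = 2825.49019608 C/mm
CR = 2825.49019608 * 1898 = 5362780.39 C/s


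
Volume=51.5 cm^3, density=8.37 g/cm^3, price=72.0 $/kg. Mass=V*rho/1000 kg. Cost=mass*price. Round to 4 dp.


Mass = 51.5*8.37/1000 = 0.431055 kg
Cost = 0.431055 * 72.0 = 31.036 $


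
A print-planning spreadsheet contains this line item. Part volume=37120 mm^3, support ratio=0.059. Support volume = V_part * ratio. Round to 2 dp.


V_support = 37120 * 0.059 = 2190.08 mm^3


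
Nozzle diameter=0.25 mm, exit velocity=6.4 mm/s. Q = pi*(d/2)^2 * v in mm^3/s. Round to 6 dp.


A = pi*(0.25/2)^2 = 0.04908739 mm^2
Q = 0.04908739 * 6.4 = 0.314159 mm^3/s


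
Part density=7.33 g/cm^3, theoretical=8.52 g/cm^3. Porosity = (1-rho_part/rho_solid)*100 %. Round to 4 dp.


Porosity = (1-7.33/8.52)*100 = 13.9671 %


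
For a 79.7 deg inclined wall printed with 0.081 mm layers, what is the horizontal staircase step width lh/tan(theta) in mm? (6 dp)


step = 0.081 / tan(79.7) = 0.01472 mm


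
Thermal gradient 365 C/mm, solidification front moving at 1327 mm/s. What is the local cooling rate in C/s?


CR = 365 * 1327 = 484355 C/s


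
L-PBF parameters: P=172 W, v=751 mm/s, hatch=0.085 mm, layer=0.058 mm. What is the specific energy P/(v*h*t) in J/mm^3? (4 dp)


Build rate = 751 * 0.085 * 0.058 = 3.70243 mm^3/s
SE = 172 / 3.70243 = 46.456 J/mm^3


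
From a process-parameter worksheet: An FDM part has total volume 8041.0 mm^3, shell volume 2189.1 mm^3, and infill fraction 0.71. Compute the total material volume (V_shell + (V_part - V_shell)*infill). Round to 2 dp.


V_infill = (8041.0 - 2189.1) * 0.71 = 4154.85
V_total = 2189.1 + 4154.85 = 6343.95 mm^3


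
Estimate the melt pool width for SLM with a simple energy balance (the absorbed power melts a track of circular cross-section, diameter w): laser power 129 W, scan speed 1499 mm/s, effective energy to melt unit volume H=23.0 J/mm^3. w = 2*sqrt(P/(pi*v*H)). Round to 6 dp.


w = 2*sqrt(129/(pi*1499*23.0)) = 0.069022 mm


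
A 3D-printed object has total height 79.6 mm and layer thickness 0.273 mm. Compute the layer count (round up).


Layers = ceil(79.6/0.273) = 292


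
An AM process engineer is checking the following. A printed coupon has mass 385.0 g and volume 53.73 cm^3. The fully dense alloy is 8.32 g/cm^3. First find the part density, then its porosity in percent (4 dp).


rho_part = 385.0 / 53.73 = 7.16545691 g/cm^3
Porosity = (1 - 7.16545691/8.32)*100 = 13.8767 %


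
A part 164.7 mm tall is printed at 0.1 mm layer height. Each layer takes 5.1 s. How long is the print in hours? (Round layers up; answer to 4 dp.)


Layers = ceil(164.7/0.1) = 1647
t = 1647 * 5.1 / 3600 = 2.3333 hrs


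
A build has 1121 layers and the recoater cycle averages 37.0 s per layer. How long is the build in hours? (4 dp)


t = 1121 * 37.0 / 3600 = 11.5214 hrs


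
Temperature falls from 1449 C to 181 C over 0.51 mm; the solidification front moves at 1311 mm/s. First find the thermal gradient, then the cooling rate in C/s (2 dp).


G = (1449-181)/0.51 = 2486.2745098 C/mm
CR = 2486.2745098 * 1311 = 3259505.88 C/s


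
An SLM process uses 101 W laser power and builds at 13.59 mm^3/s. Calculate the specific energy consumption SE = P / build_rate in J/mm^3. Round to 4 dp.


SE = 101 / 13.59 = 7.4319 J/mm^3


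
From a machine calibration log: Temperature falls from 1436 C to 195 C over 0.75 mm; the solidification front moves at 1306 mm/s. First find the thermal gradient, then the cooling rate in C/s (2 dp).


G = (1436-195)/0.75 = 1654.66666667 C/mm
CR = 1654.66666667 * 1306 = 2160994.67 C/s


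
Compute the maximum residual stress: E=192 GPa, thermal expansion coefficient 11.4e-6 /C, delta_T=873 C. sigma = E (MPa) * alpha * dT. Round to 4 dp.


sigma = 192*1000 * 11.4e-6 * 873 = 1910.8224 MPa


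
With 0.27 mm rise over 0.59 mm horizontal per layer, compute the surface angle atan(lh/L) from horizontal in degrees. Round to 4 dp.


angle = atan(0.27/0.59) = 24.5901 degrees


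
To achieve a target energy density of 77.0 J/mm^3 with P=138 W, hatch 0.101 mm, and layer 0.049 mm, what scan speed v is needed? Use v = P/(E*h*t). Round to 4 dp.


v = 138 / (77.0*0.101*0.049) = 362.1353 mm/s


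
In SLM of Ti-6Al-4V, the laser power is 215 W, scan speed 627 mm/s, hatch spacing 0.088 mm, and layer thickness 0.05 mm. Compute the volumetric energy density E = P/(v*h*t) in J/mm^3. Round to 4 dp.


E = 215 / (627*0.088*0.05) = 77.9324 J/mm^3


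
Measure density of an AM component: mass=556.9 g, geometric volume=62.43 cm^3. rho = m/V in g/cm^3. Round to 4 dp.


rho = 556.9 / 62.43 = 8.9204 g/cm^3


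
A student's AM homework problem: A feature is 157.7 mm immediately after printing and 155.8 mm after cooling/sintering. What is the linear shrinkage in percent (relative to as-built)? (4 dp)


Shrinkage = ((157.7-155.8)/157.7)*100 = 1.2048 %


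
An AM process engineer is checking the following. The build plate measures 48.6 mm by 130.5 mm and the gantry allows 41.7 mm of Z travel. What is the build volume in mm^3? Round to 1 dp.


V = 48.6 * 130.5 * 41.7 = 264473.9 mm^3


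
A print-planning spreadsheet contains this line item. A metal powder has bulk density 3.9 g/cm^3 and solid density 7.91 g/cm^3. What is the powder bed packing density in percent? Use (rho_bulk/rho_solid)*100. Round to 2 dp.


Packing = (3.9/7.91)*100 = 49.3 %


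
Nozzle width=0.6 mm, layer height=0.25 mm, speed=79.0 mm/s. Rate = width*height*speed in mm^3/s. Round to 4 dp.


Rate = 0.6 * 0.25 * 79.0 = 11.85 mm^3/s


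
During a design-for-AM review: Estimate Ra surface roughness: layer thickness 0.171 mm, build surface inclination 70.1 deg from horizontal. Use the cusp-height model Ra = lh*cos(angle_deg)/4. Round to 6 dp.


Ra = 0.171 * cos(70.1) / 4 = 0.014551 mm


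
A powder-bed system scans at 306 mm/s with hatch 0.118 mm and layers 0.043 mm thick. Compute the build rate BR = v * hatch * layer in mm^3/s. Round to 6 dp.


Rate = 306 * 0.118 * 0.043 = 1.552644 mm^3/s


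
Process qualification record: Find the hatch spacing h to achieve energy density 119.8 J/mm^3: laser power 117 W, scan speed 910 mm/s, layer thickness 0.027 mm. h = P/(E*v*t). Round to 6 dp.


h = 117 / (119.8*910*0.027) = 0.039749 mm


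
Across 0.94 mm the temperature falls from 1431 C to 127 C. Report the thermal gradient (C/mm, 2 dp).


G = (1431-127)/0.94 = 1387.23 C/mm


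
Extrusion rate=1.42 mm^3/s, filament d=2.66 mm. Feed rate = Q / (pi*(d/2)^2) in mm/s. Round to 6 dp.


A = pi*(2.66/2)^2 = 5.557163
v = 1.42 / 5.557163 = 0.255526 mm/s


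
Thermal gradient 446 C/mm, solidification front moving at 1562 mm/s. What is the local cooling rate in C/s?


CR = 446 * 1562 = 696652 C/s


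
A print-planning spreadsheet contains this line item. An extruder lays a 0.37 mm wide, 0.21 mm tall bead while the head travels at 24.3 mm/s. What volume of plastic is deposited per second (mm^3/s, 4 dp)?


Rate = 0.37 * 0.21 * 24.3 = 1.8881 mm^3/s


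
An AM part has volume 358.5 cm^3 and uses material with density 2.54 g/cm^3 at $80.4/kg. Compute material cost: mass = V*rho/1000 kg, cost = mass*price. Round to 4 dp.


Mass = 358.5*2.54/1000 = 0.91059 kg
Cost = 0.91059 * 80.4 = 73.2114 $


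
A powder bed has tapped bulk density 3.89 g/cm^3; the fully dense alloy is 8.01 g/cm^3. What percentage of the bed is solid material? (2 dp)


Packing = (3.89/8.01)*100 = 48.56 %


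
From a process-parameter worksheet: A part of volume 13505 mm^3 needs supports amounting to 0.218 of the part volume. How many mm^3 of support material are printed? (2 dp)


V_support = 13505 * 0.218 = 2944.09 mm^3


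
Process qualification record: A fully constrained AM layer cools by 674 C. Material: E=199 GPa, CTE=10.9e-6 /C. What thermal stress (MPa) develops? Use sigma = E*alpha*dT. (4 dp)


sigma = 199*1000 * 10.9e-6 * 674 = 1461.9734 MPa


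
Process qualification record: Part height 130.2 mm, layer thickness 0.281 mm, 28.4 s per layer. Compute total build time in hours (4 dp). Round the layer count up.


Layers = ceil(130.2/0.281) = 464
t = 464 * 28.4 / 3600 = 3.6604 hrs


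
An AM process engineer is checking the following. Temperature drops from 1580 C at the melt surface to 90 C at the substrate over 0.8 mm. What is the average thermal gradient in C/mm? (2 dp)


G = (1580-90)/0.8 = 1862.5 C/mm


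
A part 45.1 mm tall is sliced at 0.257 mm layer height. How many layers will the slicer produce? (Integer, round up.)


Layers = ceil(45.1/0.257) = 176


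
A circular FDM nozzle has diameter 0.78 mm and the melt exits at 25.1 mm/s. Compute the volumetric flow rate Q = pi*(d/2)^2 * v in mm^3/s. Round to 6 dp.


A = pi*(0.78/2)^2 = 0.47783624 mm^2
Q = 0.47783624 * 25.1 = 11.99369 mm^3/s


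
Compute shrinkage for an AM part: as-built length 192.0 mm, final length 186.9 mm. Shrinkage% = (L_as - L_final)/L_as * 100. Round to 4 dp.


Shrinkage = ((192.0-186.9)/192.0)*100 = 2.6563 %


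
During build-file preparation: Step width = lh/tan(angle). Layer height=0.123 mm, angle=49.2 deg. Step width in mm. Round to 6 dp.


step = 0.123 / tan(49.2) = 0.106171 mm


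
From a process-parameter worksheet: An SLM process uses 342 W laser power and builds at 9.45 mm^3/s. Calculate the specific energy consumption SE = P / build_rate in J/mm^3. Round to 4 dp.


SE = 342 / 9.45 = 36.1905 J/mm^3


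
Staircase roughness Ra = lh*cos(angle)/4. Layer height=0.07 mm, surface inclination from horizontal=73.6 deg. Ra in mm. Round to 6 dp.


Ra = 0.07 * cos(73.6) / 4 = 0.004941 mm


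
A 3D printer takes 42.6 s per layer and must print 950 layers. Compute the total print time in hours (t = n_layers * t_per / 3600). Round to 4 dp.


t = 950 * 42.6 / 3600 = 11.2417 hrs


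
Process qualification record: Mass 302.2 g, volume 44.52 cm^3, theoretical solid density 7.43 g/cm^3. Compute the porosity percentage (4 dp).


rho_part = 302.2 / 44.52 = 6.78796047 g/cm^3
Porosity = (1 - 6.78796047/7.43)*100 = 8.6412 %


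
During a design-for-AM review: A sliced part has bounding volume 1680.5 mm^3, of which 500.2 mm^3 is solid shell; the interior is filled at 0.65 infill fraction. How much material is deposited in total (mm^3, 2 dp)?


V_infill = (1680.5 - 500.2) * 0.65 = 767.2
V_total = 500.2 + 767.2 = 1267.4 mm^3


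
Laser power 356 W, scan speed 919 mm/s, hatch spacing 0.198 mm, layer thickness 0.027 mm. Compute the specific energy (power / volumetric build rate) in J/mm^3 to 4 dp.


Build rate = 919 * 0.198 * 0.027 = 4.912974 mm^3/s
SE = 356 / 4.912974 = 72.4612 J/mm^3


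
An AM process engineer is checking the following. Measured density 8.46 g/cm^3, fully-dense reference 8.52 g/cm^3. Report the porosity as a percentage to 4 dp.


Porosity = (1-8.46/8.52)*100 = 0.7042 %


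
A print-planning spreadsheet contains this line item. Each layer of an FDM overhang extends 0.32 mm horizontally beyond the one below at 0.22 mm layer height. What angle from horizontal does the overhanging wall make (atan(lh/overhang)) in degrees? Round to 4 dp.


angle = atan(0.22/0.32) = 34.5085 degrees


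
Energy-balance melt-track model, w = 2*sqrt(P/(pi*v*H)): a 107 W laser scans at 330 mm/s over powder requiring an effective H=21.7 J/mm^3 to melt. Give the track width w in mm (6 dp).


w = 2*sqrt(107/(pi*330*21.7)) = 0.13793 mm


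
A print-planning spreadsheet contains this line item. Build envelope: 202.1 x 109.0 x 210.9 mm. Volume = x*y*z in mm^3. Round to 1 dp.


V = 202.1 * 109.0 * 210.9 = 4645895.0 mm^3


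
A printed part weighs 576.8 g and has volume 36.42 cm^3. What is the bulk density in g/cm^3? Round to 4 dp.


rho = 576.8 / 36.42 = 15.8375 g/cm^3


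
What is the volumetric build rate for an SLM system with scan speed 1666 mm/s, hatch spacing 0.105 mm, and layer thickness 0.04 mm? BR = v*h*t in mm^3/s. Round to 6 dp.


Rate = 1666 * 0.105 * 0.04 = 6.9972 mm^3/s


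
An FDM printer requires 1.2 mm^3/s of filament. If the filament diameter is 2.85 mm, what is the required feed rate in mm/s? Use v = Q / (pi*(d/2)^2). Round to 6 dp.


A = pi*(2.85/2)^2 = 6.379397
v = 1.2 / 6.379397 = 0.188106 mm/s


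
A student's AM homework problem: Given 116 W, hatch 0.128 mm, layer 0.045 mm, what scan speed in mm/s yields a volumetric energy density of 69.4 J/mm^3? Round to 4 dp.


v = 116 / (69.4*0.128*0.045) = 290.1857 mm/s


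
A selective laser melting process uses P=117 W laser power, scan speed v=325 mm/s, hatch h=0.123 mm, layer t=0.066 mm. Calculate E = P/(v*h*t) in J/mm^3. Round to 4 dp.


E = 117 / (325*0.123*0.066) = 44.3459 J/mm^3


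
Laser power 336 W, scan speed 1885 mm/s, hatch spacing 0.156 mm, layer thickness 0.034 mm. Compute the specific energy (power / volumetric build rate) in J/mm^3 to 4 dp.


Build rate = 1885 * 0.156 * 0.034 = 9.99804 mm^3/s
SE = 336 / 9.99804 = 33.6066 J/mm^3


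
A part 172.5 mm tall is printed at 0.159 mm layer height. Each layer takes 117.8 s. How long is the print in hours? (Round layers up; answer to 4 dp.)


Layers = ceil(172.5/0.159) = 1085
t = 1085 * 117.8 / 3600 = 35.5036 hrs


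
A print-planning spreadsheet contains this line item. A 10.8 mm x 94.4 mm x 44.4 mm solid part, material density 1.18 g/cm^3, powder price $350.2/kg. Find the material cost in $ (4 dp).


V = 10.8 * 94.4 * 44.4 = 45266.688 mm^3 = 45.266688 cm^3
Mass = 45.266688 * 1.18 / 1000 = 0.05341469 kg
Cost = 0.05341469 * 350.2 = 18.7058 $


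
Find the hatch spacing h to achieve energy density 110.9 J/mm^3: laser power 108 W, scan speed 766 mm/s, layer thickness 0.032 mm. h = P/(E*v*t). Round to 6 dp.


h = 108 / (110.9*766*0.032) = 0.03973 mm


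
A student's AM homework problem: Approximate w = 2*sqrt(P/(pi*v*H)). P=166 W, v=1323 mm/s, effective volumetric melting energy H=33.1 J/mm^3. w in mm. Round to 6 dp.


w = 2*sqrt(166/(pi*1323*33.1)) = 0.069473 mm


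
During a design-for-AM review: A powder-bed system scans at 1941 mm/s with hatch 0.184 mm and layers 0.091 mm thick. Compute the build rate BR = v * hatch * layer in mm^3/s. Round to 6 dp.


Rate = 1941 * 0.184 * 0.091 = 32.500104 mm^3/s


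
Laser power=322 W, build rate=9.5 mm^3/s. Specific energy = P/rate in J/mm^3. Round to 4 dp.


SE = 322 / 9.5 = 33.8947 J/mm^3


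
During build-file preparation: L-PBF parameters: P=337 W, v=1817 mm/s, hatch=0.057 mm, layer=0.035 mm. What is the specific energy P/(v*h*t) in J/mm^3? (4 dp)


Build rate = 1817 * 0.057 * 0.035 = 3.624915 mm^3/s
SE = 337 / 3.624915 = 92.9677 J/mm^3


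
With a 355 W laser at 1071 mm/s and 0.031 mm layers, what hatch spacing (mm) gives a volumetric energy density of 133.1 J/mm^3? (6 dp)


h = 355 / (133.1*1071*0.031) = 0.080334 mm


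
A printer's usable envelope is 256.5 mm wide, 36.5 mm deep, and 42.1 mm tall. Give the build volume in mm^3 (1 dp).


V = 256.5 * 36.5 * 42.1 = 394150.7 mm^3


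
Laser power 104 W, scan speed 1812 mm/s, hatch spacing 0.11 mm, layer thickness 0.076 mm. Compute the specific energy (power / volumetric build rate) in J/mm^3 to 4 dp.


Build rate = 1812 * 0.11 * 0.076 = 15.14832 mm^3/s
SE = 104 / 15.14832 = 6.8654 J/mm^3


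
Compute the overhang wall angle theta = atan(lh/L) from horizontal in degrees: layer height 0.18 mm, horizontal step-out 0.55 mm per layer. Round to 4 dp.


angle = atan(0.18/0.55) = 18.1219 degrees


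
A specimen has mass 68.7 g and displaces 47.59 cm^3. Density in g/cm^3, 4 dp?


rho = 68.7 / 47.59 = 1.4436 g/cm^3


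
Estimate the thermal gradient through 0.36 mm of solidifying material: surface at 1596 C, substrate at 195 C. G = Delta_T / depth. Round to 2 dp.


G = (1596-195)/0.36 = 3891.67 C/mm


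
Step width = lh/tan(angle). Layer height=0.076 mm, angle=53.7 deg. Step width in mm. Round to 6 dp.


step = 0.076 / tan(53.7) = 0.055828 mm


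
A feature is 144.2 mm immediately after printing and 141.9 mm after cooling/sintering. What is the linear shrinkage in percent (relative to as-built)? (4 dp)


Shrinkage = ((144.2-141.9)/144.2)*100 = 1.595 %


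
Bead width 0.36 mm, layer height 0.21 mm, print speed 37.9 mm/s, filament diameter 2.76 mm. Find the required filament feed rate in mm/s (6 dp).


Q = 0.36 * 0.21 * 37.9 = 2.86524 mm^3/s
A_fil = pi*(2.76/2)^2 = 5.98284905 mm^2
v_feed = 2.86524 / 5.98284905 = 0.478909 mm/s


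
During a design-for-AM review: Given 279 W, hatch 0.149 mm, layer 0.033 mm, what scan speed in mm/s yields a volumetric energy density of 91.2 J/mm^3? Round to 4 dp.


v = 279 / (91.2*0.149*0.033) = 622.1701 mm/s


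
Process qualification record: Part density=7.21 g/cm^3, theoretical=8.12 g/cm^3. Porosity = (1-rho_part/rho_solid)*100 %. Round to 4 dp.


Porosity = (1-7.21/8.12)*100 = 11.2069 %


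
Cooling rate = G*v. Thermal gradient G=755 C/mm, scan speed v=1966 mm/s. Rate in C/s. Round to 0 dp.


CR = 755 * 1966 = 1484330 C/s


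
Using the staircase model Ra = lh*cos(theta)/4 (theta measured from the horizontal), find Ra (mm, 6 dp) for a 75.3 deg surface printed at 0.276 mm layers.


Ra = 0.276 * cos(75.3) / 4 = 0.017509 mm


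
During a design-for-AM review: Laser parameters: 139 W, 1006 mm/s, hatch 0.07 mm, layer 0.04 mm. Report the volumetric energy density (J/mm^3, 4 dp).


E = 139 / (1006*0.07*0.04) = 49.3468 J/mm^3


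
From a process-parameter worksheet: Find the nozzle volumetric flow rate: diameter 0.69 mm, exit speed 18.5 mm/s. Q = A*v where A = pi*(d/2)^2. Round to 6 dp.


A = pi*(0.69/2)^2 = 0.37392807 mm^2
Q = 0.37392807 * 18.5 = 6.917669 mm^3/s


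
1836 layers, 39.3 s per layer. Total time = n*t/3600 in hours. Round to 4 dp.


t = 1836 * 39.3 / 3600 = 20.043 hrs


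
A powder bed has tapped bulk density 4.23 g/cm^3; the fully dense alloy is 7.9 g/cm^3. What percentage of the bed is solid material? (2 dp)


Packing = (4.23/7.9)*100 = 53.54 %


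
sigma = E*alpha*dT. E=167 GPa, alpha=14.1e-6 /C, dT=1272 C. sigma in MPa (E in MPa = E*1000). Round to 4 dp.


sigma = 167*1000 * 14.1e-6 * 1272 = 2995.1784 MPa


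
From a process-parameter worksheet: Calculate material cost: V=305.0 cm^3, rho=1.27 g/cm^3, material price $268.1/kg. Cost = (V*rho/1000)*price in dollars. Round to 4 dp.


Mass = 305.0*1.27/1000 = 0.38735 kg
Cost = 0.38735 * 268.1 = 103.8485 $


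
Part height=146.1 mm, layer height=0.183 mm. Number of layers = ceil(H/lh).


Layers = ceil(146.1/0.183) = 799


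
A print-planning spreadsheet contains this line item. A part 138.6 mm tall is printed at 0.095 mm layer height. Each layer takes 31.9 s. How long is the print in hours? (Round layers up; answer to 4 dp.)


Layers = ceil(138.6/0.095) = 1459
t = 1459 * 31.9 / 3600 = 12.9284 hrs


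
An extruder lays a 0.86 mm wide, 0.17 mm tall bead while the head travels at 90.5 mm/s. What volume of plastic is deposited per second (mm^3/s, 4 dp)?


Rate = 0.86 * 0.17 * 90.5 = 13.2311 mm^3/s


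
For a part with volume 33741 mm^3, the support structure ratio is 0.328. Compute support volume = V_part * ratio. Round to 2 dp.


V_support = 33741 * 0.328 = 11067.05 mm^3


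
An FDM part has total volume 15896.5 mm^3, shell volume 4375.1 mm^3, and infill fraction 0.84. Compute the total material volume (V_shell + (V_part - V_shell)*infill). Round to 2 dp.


V_infill = (15896.5 - 4375.1) * 0.84 = 9677.98
V_total = 4375.1 + 9677.98 = 14053.08 mm^3
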